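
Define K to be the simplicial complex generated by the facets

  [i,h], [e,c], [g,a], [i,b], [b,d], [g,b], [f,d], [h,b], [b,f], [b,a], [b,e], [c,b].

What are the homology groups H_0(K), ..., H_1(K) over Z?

H_0 = Z,  H_1 = Z^4.

K has 9 vertices, 12 edges.
rank ∂_0 = 0, rank ∂_1 = 8 ⇒ b_0 = 9 − 0 − 8 = 1; all invariant factors of ∂_1 are 1 so no torsion. So H_0 ≅ Z.
rank ∂_1 = 8, rank ∂_2 = 0 ⇒ b_1 = 12 − 8 − 0 = 4. So H_1 ≅ Z^4.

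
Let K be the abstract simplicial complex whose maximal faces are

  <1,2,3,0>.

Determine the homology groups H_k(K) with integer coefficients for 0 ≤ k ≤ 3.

H_0 = Z,  H_1 = 0,  H_2 = 0,  H_3 = 0.

K has 4 vertices, 6 edges, 4 triangles, 1 3-simplex.
rank ∂_0 = 0, rank ∂_1 = 3 ⇒ b_0 = 4 − 0 − 3 = 1; all invariant factors of ∂_1 are 1 so no torsion. So H_0 ≅ Z.
rank ∂_1 = 3, rank ∂_2 = 3 ⇒ b_1 = 6 − 3 − 3 = 0; all invariant factors of ∂_2 are 1 so no torsion. So H_1 ≅ 0.
rank ∂_2 = 3, rank ∂_3 = 1 ⇒ b_2 = 4 − 3 − 1 = 0; all invariant factors of ∂_3 are 1 so no torsion. So H_2 ≅ 0.
rank ∂_3 = 1, rank ∂_4 = 0 ⇒ b_3 = 1 − 1 − 0 = 0. So H_3 ≅ 0.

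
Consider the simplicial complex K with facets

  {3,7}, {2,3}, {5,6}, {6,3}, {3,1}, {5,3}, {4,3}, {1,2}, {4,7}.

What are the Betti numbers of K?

b_0 = 1, b_1 = 3.

We work with the vertex ordering 1 < 2 < 3 < 4 < 5 < 6 < 7. The simplices of K, each written with vertices in increasing order, are:

  0-simplices (7): [1], [2], [3], [4], [5], [6], [7]
  1-simplices (9): [1,2], [1,3], [2,3], [3,4], [3,5], [3,6], [3,7], [4,7], [5,6]

Hence C_0 ≅ Z^7, C_1 ≅ Z^9.

The boundary map ∂_1: C_1 → C_0 maps an edge to its endpoints' difference, ∂[p,q] = q − p. For instance
  ∂[3,6] = [6] − [3].
This gives a 7×9 integer matrix of rank 6; reducing to Smith normal form yields diagonal entries (1,1,1,1,1,1).

Computing H_k = (kernel of ∂_k) / (image of ∂_{k+1}):

  H_0: rank C_0 − rank ∂_1 = 7 − 6 = 1, and the invariant factors of ∂_1 are all 1, so H_0 = Z.
  H_1: rank ker ∂_1 − rank ∂_2 = (9 − 6) − 0 = 3, and there is no ∂_2, so H_1 = Z^3.

As a check, the Euler characteristic is 7 − 9 = -2, which agrees with 1 − 3 = -2.
(K is a triangulation of a wedge of 3 circles.)

Hence the Betti numbers are b_0 = 1, b_1 = 3.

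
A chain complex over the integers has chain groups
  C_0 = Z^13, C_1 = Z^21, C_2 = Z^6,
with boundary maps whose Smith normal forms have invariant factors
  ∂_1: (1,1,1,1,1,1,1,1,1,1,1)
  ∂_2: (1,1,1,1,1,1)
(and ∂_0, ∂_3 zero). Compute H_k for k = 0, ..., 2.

H_0 = Z^2,  H_1 = Z^4,  H_2 = 0.

H_0: b_0 = 13 − 0 − 11 = 2; torsion from ∂_1 factors > 1: none. So H_0 = Z^2.
H_1: b_1 = 21 − 11 − 6 = 4; torsion from ∂_2 factors > 1: none. So H_1 = Z^4.
H_2: b_2 = 6 − 6 − 0 = 0; torsion from ∂_3 factors > 1: none. So H_2 = 0.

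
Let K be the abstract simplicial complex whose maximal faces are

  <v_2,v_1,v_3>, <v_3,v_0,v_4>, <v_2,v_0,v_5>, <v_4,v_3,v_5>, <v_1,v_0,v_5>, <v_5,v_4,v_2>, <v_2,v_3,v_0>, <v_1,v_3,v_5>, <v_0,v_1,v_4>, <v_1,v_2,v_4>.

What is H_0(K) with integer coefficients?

K has 6 vertices, 15 edges, 10 triangles.
rank ∂_0 = 0, rank ∂_1 = 5 ⇒ b_0 = 6 − 0 − 5 = 1; all invariant factors of ∂_1 are 1 so no torsion. So H_0 ≅ Z.

H_0 ≅ Z.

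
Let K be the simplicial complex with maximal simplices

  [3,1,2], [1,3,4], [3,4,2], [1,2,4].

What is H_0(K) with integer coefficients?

We work with the vertex ordering 1 < 2 < 3 < 4. The simplices of K, each written with vertices in increasing order, are:

  0-simplices (4): [1], [2], [3], [4]
  1-simplices (6): [1,2], [1,3], [1,4], [2,3], [2,4], [3,4]
  2-simplices (4): [1,2,3], [1,2,4], [1,3,4], [2,3,4]

Hence C_0 ≅ Z^4, C_1 ≅ Z^6, C_2 ≅ Z^4.

∂_1: C_1 → C_0 maps an edge to its endpoints' difference, ∂[p,q] = q − p. For instance
  ∂[1,2] = [2] − [1].
As a 4×6 matrix over Z this has rank 3, with invariant factors (1,1,1).

The boundary map ∂_2: C_2 → C_1 acts by ∂[p,q,r] = [q,r] − [p,r] + [p,q]. For instance
  ∂[1,2,3] = [2,3] − [1,3] + [1,2],
  ∂[2,3,4] = [3,4] − [2,4] + [2,3].
The 6×4 boundary matrix has rank 3 and Smith normal form diag(1,1,1).

Reading off H_k = ker ∂_k / im ∂_{k+1}:

  H_0: rank C_0 − rank ∂_1 = 4 − 3 = 1, and the invariant factors of ∂_1 are all 1, so H_0 ≅ Z.

H_0 ≅ Z.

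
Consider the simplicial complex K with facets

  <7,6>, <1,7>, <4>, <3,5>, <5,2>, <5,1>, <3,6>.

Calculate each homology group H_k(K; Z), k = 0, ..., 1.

H_0 ≅ Z^2,  H_1 ≅ Z.

We work with the vertex ordering 1 < 2 < 3 < 4 < 5 < 6 < 7. The simplices of K, each written with vertices in increasing order, are:

  0-simplices (7): [1], [2], [3], [4], [5], [6], [7]
  1-simplices (6): [1,5], [1,7], [2,5], [3,5], [3,6], [6,7]

giving chain groups C_0 ≅ Z^7, C_1 ≅ Z^6.

∂_1: C_1 → C_0 is given by ∂[p,q] = [q] − [p].
This gives a 7×6 integer matrix of rank 5; reducing to Smith normal form yields diagonal entries (1,1,1,1,1).

From H_k ≅ ker(∂_k) / im(∂_{k+1}) we obtain:

  H_0: rank C_0 − rank ∂_1 = 7 − 5 = 2, and the invariant factors of ∂_1 are all 1, so H_0 = Z^2.
  H_1: rank ker ∂_1 − rank ∂_2 = (6 − 5) − 0 = 1, and there is no ∂_2, so H_1 = Z.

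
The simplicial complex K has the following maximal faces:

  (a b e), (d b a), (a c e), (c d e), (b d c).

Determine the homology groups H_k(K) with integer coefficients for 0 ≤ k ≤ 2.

Take the total order a < b < c < d < e on the vertex set. Then K (dimension 2) consists of the simplices:

  0-simplices (5): a, b, c, d, e
  1-simplices (10): ab, ac, ad, ae, bc, bd, be, cd, ce, de
  2-simplices (5): abd, abe, ace, bcd, cde

so the chain groups are C_0 ≅ Z^5, C_1 ≅ Z^10, C_2 ≅ Z^5.

The boundary map ∂_1: C_1 → C_0 is given by ∂[p,q] = [q] − [p].
The resulting 5×10 matrix has rank 4, and its Smith normal form has invariant factors (1,1,1,1).

Boundary ∂_2: C_2 → C_1 acts by ∂[p,q,r] = [q,r] − [p,r] + [p,q]. For instance
  ∂cde = de − ce + cd,
  ∂ace = ce − ae + ac.
The resulting 10×5 matrix has rank 5, and its Smith normal form has invariant factors (1,1,1,1,1).

Reading off H_k = ker ∂_k / im ∂_{k+1}:

  H_0: rank C_0 − rank ∂_1 = 5 − 4 = 1, and the invariant factors of ∂_1 are all 1, so H_0 ≅ Z.
  H_1: rank ker ∂_1 − rank ∂_2 = (10 − 4) − 5 = 1, and the invariant factors of ∂_2 are all 1, so H_1 ≅ Z.
  H_2: rank ker ∂_2 − rank ∂_3 = (5 − 5) − 0 = 0, and there is no ∂_3, so H_2 ≅ 0.

(K is a triangulation of the Möbius band.)

H_0 ≅ Z,  H_1 ≅ Z,  H_2 = 0.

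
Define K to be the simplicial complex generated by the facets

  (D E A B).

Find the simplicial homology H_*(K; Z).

H_0 = Z,  H_1 = 0,  H_2 = 0,  H_3 = 0.

We work with the vertex ordering A < B < D < E. The simplices of K, each written with vertices in increasing order, are:

  0-simplices (4): A, B, D, E
  1-simplices (6): AB, AD, AE, BD, BE, DE
  2-simplices (4): ABD, ABE, ADE, BDE
  3-simplices (1): ABDE

Hence C_0 ≅ Z^4, C_1 ≅ Z^6, C_2 ≅ Z^4, C_3 ≅ Z^1.

∂_1: C_1 → C_0 is given by ∂[p,q] = [q] − [p]. For instance
  ∂AD = D − A.
This gives a 4×6 integer matrix of rank 3; reducing to Smith normal form yields diagonal entries (1,1,1).

∂_2: C_2 → C_1 acts by ∂[p,q,r] = [q,r] − [p,r] + [p,q]. For instance
  ∂ADE = DE − AE + AD,
  ∂ABD = BD − AD + AB.
The resulting 6×4 matrix has rank 3, and its Smith normal form has invariant factors (1,1,1).

Boundary ∂_3: C_3 → C_2 sends each 3-simplex σ to the alternating sum Σ_i (−1)^i (σ with its i-th vertex removed). For instance
  ∂ABDE = BDE − ADE + ABE − ABD.
This gives a 4×1 integer matrix of rank 1; reducing to Smith normal form yields diagonal entries (1).

From H_k ≅ ker(∂_k) / im(∂_{k+1}) we obtain:

  H_0: rank C_0 − rank ∂_1 = 4 − 3 = 1, and the invariant factors of ∂_1 are all 1, so H_0 ≅ Z.
  H_1: rank ker ∂_1 − rank ∂_2 = (6 − 3) − 3 = 0, and the invariant factors of ∂_2 are all 1, so H_1 ≅ 0.
  H_2: rank ker ∂_2 − rank ∂_3 = (4 − 3) − 1 = 0, and the invariant factors of ∂_3 are all 1, so H_2 ≅ 0.
  H_3: rank ker ∂_3 − rank ∂_4 = (1 − 1) − 0 = 0, and there is no ∂_4, so H_3 ≅ 0.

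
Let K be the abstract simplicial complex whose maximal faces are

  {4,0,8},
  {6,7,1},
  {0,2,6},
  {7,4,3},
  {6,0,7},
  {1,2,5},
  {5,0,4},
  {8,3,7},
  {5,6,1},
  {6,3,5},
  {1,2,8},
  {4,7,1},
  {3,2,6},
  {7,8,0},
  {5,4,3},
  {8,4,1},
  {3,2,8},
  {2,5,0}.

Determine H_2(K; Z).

H_2 ≅ 0.

Order the vertices as 0 < 1 < 2 < 3 < 4 < 5 < 6 < 7 < 8. Listing each simplex with vertices in this order, K has dimension 2 with simplices:

  0-simplices (9): [0], [1], [2], [3], [4], [5], [6], [7], [8]
  1-simplices (27): (27 of them)
  2-simplices (18): [0,2,5], [0,2,6], [0,4,5], [0,4,8], [0,6,7], [0,7,8], [1,2,5], [1,2,8], [1,4,7], [1,4,8], [1,5,6], [1,6,7], [2,3,6], [2,3,8], [3,4,5], [3,4,7], [3,5,6], [3,7,8]

giving chain groups C_0 ≅ Z^9, C_1 ≅ Z^27, C_2 ≅ Z^18.

∂_1: C_1 → C_0 is given by ∂[p,q] = [q] − [p]. For instance
  ∂[4,7] = [7] − [4].
As a 9×27 matrix over Z this has rank 8, with invariant factors (1,1,1,1,1,1,1,1).

∂_2: C_2 → C_1 maps a triangle to the signed sum of its edges. For instance
  ∂[0,7,8] = [7,8] − [0,8] + [0,7],
  ∂[1,4,7] = [4,7] − [1,7] + [1,4].
This gives a 27×18 integer matrix of rank 18; reducing to Smith normal form yields diagonal entries (1,1,1,1,1,1,1,1,1,1,1,1,1,1,1,1,1,2).

Now H_k = ker ∂_k / im ∂_{k+1}, so:

  H_2: rank ker ∂_2 − rank ∂_3 = (18 − 18) − 0 = 0, and there is no ∂_3, so H_2 = 0.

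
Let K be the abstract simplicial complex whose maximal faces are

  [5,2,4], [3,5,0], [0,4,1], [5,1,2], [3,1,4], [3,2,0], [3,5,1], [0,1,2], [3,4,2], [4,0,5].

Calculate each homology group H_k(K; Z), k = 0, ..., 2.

H_0 ≅ Z,  H_1 ≅ Z/2Z,  H_2 = 0.

Take the total order 0 < 1 < 2 < 3 < 4 < 5 on the vertex set. Then K (dimension 2) consists of the simplices:

  0-simplices (6): [0], [1], [2], [3], [4], [5]
  1-simplices (15): [0,1], [0,2], [0,3], [0,4], [0,5], [1,2], [1,3], [1,4], [1,5], [2,3], [2,4], [2,5], [3,4], [3,5], [4,5]
  2-simplices (10): [0,1,2], [0,1,4], [0,2,3], [0,3,5], [0,4,5], [1,2,5], [1,3,4], [1,3,5], [2,3,4], [2,4,5]

giving chain groups C_0 ≅ Z^6, C_1 ≅ Z^15, C_2 ≅ Z^10.

Boundary ∂_1: C_1 → C_0 maps an edge to its endpoints' difference, ∂[p,q] = q − p. For instance
  ∂[1,3] = [3] − [1].
The resulting 6×15 matrix has rank 5, and its Smith normal form has invariant factors (1,1,1,1,1).

The boundary map ∂_2: C_2 → C_1 maps a triangle to the signed sum of its edges. For instance
  ∂[2,4,5] = [4,5] − [2,5] + [2,4],
  ∂[1,2,5] = [2,5] − [1,5] + [1,2].
The 15×10 boundary matrix has rank 10 and Smith normal form diag(1,1,1,1,1,1,1,1,1,2).

Reading off H_k = ker ∂_k / im ∂_{k+1}:

  H_0: rank C_0 − rank ∂_1 = 6 − 5 = 1, and the invariant factors of ∂_1 are all 1, so H_0 ≅ Z.
  H_1: rank ker ∂_1 − rank ∂_2 = (15 − 5) − 10 = 0, and ∂_2 has invariant factor 2 > 1, so H_1 ≅ Z/2Z.
  H_2: rank ker ∂_2 − rank ∂_3 = (10 − 10) − 0 = 0, and there is no ∂_3, so H_2 ≅ 0.

(K is a triangulation of the real projective plane RP^2.)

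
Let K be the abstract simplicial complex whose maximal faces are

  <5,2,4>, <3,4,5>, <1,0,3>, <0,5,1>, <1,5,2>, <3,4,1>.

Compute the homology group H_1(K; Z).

H_1 ≅ Z.

Order the vertices as 0 < 1 < 2 < 3 < 4 < 5. Listing each simplex with vertices in this order, K has dimension 2 with simplices:

  0-simplices (6): [0], [1], [2], [3], [4], [5]
  1-simplices (12): [0,1], [0,3], [0,5], [1,2], [1,3], [1,4], [1,5], [2,4], [2,5], [3,4], [3,5], [4,5]
  2-simplices (6): [0,1,3], [0,1,5], [1,2,5], [1,3,4], [2,4,5], [3,4,5]

so the chain groups are C_0 ≅ Z^6, C_1 ≅ Z^12, C_2 ≅ Z^6.

The boundary map ∂_1: C_1 → C_0 maps an edge to its endpoints' difference, ∂[p,q] = q − p. For instance
  ∂[1,5] = [5] − [1].
As a 6×12 matrix over Z this has rank 5, with invariant factors (1,1,1,1,1).

∂_2: C_2 → C_1 sends each 2-simplex [p,q,r] to [q,r] − [p,r] + [p,q]. For instance
  ∂[0,1,5] = [1,5] − [0,5] + [0,1],
  ∂[2,4,5] = [4,5] − [2,5] + [2,4].
This gives a 12×6 integer matrix of rank 6; reducing to Smith normal form yields diagonal entries (1,1,1,1,1,1).

Now H_k = ker ∂_k / im ∂_{k+1}, so:

  H_1: rank ker ∂_1 − rank ∂_2 = (12 − 5) − 6 = 1, and the invariant factors of ∂_2 are all 1, so H_1 ≅ Z.

(K is a triangulation of the cylinder S^1 x I.)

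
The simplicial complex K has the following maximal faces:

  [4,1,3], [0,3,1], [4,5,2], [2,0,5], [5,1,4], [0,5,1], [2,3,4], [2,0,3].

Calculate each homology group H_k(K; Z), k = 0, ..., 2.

We work with the vertex ordering 0 < 1 < 2 < 3 < 4 < 5. The simplices of K, each written with vertices in increasing order, are:

  0-simplices (6): [0], [1], [2], [3], [4], [5]
  1-simplices (12): [0,1], [0,2], [0,3], [0,5], [1,3], [1,4], [1,5], [2,3], [2,4], [2,5], [3,4], [4,5]
  2-simplices (8): [0,1,3], [0,1,5], [0,2,3], [0,2,5], [1,3,4], [1,4,5], [2,3,4], [2,4,5]

giving chain groups C_0 ≅ Z^6, C_1 ≅ Z^12, C_2 ≅ Z^8.

The boundary map ∂_1: C_1 → C_0 sends each edge [p,q] (with p < q) to q − p.
The resulting 6×12 matrix has rank 5, and its Smith normal form has invariant factors (1,1,1,1,1).

The boundary map ∂_2: C_2 → C_1 maps a triangle to the signed sum of its edges. For instance
  ∂[0,1,3] = [1,3] − [0,3] + [0,1],
  ∂[2,4,5] = [4,5] − [2,5] + [2,4].
The 12×8 boundary matrix has rank 7 and Smith normal form diag(1,1,1,1,1,1,1).

Now H_k = ker ∂_k / im ∂_{k+1}, so:

  H_0: rank C_0 − rank ∂_1 = 6 − 5 = 1, and the invariant factors of ∂_1 are all 1, so H_0 = Z.
  H_1: rank ker ∂_1 − rank ∂_2 = (12 − 5) − 7 = 0, and the invariant factors of ∂_2 are all 1, so H_1 = 0.
  H_2: rank ker ∂_2 − rank ∂_3 = (8 − 7) − 0 = 1, and there is no ∂_3, so H_2 = Z.

H_0 = Z,  H_1 = 0,  H_2 = Z.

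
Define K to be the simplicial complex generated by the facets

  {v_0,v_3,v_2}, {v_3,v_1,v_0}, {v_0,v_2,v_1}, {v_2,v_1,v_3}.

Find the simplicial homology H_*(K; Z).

Order the vertices as v_0 < v_1 < v_2 < v_3. Listing each simplex with vertices in this order, K has dimension 2 with simplices:

  0-simplices (4): [v_0], [v_1], [v_2], [v_3]
  1-simplices (6): [v_0,v_1], [v_0,v_2], [v_0,v_3], [v_1,v_2], [v_1,v_3], [v_2,v_3]
  2-simplices (4): [v_0,v_1,v_2], [v_0,v_1,v_3], [v_0,v_2,v_3], [v_1,v_2,v_3]

giving chain groups C_0 ≅ Z^4, C_1 ≅ Z^6, C_2 ≅ Z^4.

The boundary map ∂_1: C_1 → C_0 sends each edge [p,q] (with p < q) to q − p. For instance
  ∂[v_2,v_3] = [v_3] − [v_2].
The resulting 4×6 matrix has rank 3, and its Smith normal form has invariant factors (1,1,1).

The boundary map ∂_2: C_2 → C_1 acts by ∂[p,q,r] = [q,r] − [p,r] + [p,q]. For instance
  ∂[v_0,v_2,v_3] = [v_2,v_3] − [v_0,v_3] + [v_0,v_2],
  ∂[v_0,v_1,v_3] = [v_1,v_3] − [v_0,v_3] + [v_0,v_1].
This gives a 6×4 integer matrix of rank 3; reducing to Smith normal form yields diagonal entries (1,1,1).

From H_k ≅ ker(∂_k) / im(∂_{k+1}) we obtain:

  H_0: rank C_0 − rank ∂_1 = 4 − 3 = 1, and the invariant factors of ∂_1 are all 1, so H_0 = Z.
  H_1: rank ker ∂_1 − rank ∂_2 = (6 − 3) − 3 = 0, and the invariant factors of ∂_2 are all 1, so H_1 = 0.
  H_2: rank ker ∂_2 − rank ∂_3 = (4 − 3) − 0 = 1, and there is no ∂_3, so H_2 = Z.

As a check, the Euler characteristic is 4 − 6 + 4 = 2, which agrees with 1 − 0 + 1 = 2.

H_0 = Z,  H_1 = 0,  H_2 = Z.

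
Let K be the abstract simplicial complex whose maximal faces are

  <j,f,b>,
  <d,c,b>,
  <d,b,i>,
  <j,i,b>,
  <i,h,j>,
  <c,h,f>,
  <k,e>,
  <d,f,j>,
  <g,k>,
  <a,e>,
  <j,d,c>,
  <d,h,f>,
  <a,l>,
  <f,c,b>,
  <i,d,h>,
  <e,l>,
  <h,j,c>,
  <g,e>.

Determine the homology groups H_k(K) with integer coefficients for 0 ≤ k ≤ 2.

H_0 = Z^2,  H_1 = Z^2 ⊕ Z/2,  H_2 = 0.

Take the total order a < b < c < d < e < f < g < h < i < j < k < l on the vertex set. Then K (dimension 2) consists of the simplices:

  0-simplices (12): a, b, c, d, e, f, g, h, i, j, k, l
  1-simplices (24): ae, al, bc, bd, bf, bi, bj, cd, cf, ch, cj, df, dh, di, dj, eg, ek, el, fh, fj, gk, hi, hj, ij
  2-simplices (12): bcd, bcf, bdi, bfj, bij, cdj, cfh, chj, dfh, dfj, dhi, hij

Hence C_0 ≅ Z^12, C_1 ≅ Z^24, C_2 ≅ Z^12.

Boundary ∂_1: C_1 → C_0 sends each edge [p,q] (with p < q) to q − p.
As a 12×24 matrix over Z this has rank 10, with invariant factors (1,1,1,1,1,1,1,1,1,1).

The boundary map ∂_2: C_2 → C_1 acts by ∂[p,q,r] = [q,r] − [p,r] + [p,q]. For instance
  ∂cdj = dj − cj + cd,
  ∂dhi = hi − di + dh.
As a 24×12 matrix over Z this has rank 12, with invariant factors (1,1,1,1,1,1,1,1,1,1,1,2).

Computing H_k = (kernel of ∂_k) / (image of ∂_{k+1}):

  H_0: rank C_0 − rank ∂_1 = 12 − 10 = 2, and the invariant factors of ∂_1 are all 1, so H_0 ≅ Z^2.
  H_1: rank ker ∂_1 − rank ∂_2 = (24 − 10) − 12 = 2, and ∂_2 has invariant factor 2 > 1, so H_1 ≅ Z^2 ⊕ Z/2.
  H_2: rank ker ∂_2 − rank ∂_3 = (12 − 12) − 0 = 0, and there is no ∂_3, so H_2 ≅ 0.

As a check, the Euler characteristic is 12 − 24 + 12 = 0, which agrees with 2 − 2 + 0 = 0.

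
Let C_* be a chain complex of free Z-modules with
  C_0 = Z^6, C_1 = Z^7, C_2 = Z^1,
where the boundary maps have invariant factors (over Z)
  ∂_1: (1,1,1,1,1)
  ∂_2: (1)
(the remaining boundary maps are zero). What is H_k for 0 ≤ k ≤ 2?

H_0: b_0 = 6 − 0 − 5 = 1; torsion from ∂_1 factors > 1: none. So H_0 = Z.
H_1: b_1 = 7 − 5 − 1 = 1; torsion from ∂_2 factors > 1: none. So H_1 = Z.
H_2: b_2 = 1 − 1 − 0 = 0; torsion from ∂_3 factors > 1: none. So H_2 = 0.

H_0 = Z,  H_1 = Z,  H_2 = 0.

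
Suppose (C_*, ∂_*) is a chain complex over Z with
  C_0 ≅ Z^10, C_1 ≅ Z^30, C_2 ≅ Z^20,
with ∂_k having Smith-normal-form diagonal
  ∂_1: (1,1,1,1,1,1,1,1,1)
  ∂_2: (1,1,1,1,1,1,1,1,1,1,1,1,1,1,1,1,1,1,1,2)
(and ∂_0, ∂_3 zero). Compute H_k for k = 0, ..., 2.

H_0: b_0 = 10 − 0 − 9 = 1; torsion from ∂_1 factors > 1: none. So H_0 ≅ Z.
H_1: b_1 = 30 − 9 − 20 = 1; torsion from ∂_2 factors > 1: [2]. So H_1 ≅ Z ⊕ Z_2.
H_2: b_2 = 20 − 20 − 0 = 0; torsion from ∂_3 factors > 1: none. So H_2 ≅ 0.

H_0 ≅ Z,  H_1 ≅ Z ⊕ Z_2,  H_2 = 0.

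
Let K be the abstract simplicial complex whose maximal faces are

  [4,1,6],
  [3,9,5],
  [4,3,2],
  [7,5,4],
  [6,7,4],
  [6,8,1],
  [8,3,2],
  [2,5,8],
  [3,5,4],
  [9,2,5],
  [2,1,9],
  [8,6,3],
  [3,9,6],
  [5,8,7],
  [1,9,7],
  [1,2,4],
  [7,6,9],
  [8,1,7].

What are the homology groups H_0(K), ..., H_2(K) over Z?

H_0 = Z,  H_1 = Z ⊕ Z/2,  H_2 = 0.

K has 9 vertices, 27 edges, 18 triangles.
rank ∂_0 = 0, rank ∂_1 = 8 ⇒ b_0 = 9 − 0 − 8 = 1; all invariant factors of ∂_1 are 1 so no torsion. So H_0 = Z.
rank ∂_1 = 8, rank ∂_2 = 18 ⇒ b_1 = 27 − 8 − 18 = 1; ∂_2 has invariant factor(s) [2] giving torsion. So H_1 = Z ⊕ Z/2.
rank ∂_2 = 18, rank ∂_3 = 0 ⇒ b_2 = 18 − 18 − 0 = 0. So H_2 = 0.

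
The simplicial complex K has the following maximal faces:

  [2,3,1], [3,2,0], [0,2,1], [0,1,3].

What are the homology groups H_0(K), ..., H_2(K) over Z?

Fix the vertex order 0 < 1 < 2 < 3 and write every simplex with vertices in increasing order. Then dim K = 2 and the simplices of K are:

  0-simplices (4): [0], [1], [2], [3]
  1-simplices (6): [0,1], [0,2], [0,3], [1,2], [1,3], [2,3]
  2-simplices (4): [0,1,2], [0,1,3], [0,2,3], [1,2,3]

Hence C_0 ≅ Z^4, C_1 ≅ Z^6, C_2 ≅ Z^4.

The boundary map ∂_1: C_1 → C_0 maps an edge to its endpoints' difference, ∂[p,q] = q − p. For instance
  ∂[1,2] = [2] − [1].
As a 4×6 matrix over Z this has rank 3, with invariant factors (1,1,1).

The boundary map ∂_2: C_2 → C_1 maps a triangle to the signed sum of its edges. For instance
  ∂[0,2,3] = [2,3] − [0,3] + [0,2],
  ∂[1,2,3] = [2,3] − [1,3] + [1,2].
The resulting 6×4 matrix has rank 3, and its Smith normal form has invariant factors (1,1,1).

Reading off H_k = ker ∂_k / im ∂_{k+1}:

  H_0: rank C_0 − rank ∂_1 = 4 − 3 = 1, and the invariant factors of ∂_1 are all 1, so H_0 = Z.
  H_1: rank ker ∂_1 − rank ∂_2 = (6 − 3) − 3 = 0, and the invariant factors of ∂_2 are all 1, so H_1 = 0.
  H_2: rank ker ∂_2 − rank ∂_3 = (4 − 3) − 0 = 1, and there is no ∂_3, so H_2 = Z.

As a check, the Euler characteristic is 4 − 6 + 4 = 2, which agrees with 1 − 0 + 1 = 2.

H_0 ≅ Z,  H_1 = 0,  H_2 ≅ Z.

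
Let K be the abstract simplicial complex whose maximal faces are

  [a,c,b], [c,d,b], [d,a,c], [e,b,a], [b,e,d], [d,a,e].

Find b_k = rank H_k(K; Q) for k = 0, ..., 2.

b_0 = 1, b_1 = 0, b_2 = 1.

Take the total order a < b < c < d < e on the vertex set. Then K (dimension 2) consists of the simplices:

  0-simplices (5): a, b, c, d, e
  1-simplices (9): ab, ac, ad, ae, bc, bd, be, cd, de
  2-simplices (6): abc, abe, acd, ade, bcd, bde

giving chain groups C_0 ≅ Z^5, C_1 ≅ Z^9, C_2 ≅ Z^6.

∂_1: C_1 → C_0 maps an edge to its endpoints' difference, ∂[p,q] = q − p. For instance
  ∂ae = e − a.
The 5×9 boundary matrix has rank 4 and Smith normal form diag(1,1,1,1).

Boundary ∂_2: C_2 → C_1 sends each 2-simplex [p,q,r] to [q,r] − [p,r] + [p,q]. For instance
  ∂ade = de − ae + ad,
  ∂abc = bc − ac + ab.
As a 9×6 matrix over Z this has rank 5, with invariant factors (1,1,1,1,1).

Computing H_k = (kernel of ∂_k) / (image of ∂_{k+1}):

  H_0: rank C_0 − rank ∂_1 = 5 − 4 = 1, and the invariant factors of ∂_1 are all 1, so H_0 ≅ Z.
  H_1: rank ker ∂_1 − rank ∂_2 = (9 − 4) − 5 = 0, and the invariant factors of ∂_2 are all 1, so H_1 ≅ 0.
  H_2: rank ker ∂_2 − rank ∂_3 = (6 − 5) − 0 = 1, and there is no ∂_3, so H_2 ≅ Z.

(K is a triangulation of the 2-sphere S^2.)

Hence the Betti numbers are b_0 = 1, b_1 = 0, b_2 = 1.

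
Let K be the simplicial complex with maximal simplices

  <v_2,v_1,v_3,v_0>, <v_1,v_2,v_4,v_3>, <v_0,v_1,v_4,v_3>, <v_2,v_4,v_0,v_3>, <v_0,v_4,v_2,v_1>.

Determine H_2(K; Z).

We work with the vertex ordering v_0 < v_1 < v_2 < v_3 < v_4. The simplices of K, each written with vertices in increasing order, are:

  0-simplices (5): [v_0], [v_1], [v_2], [v_3], [v_4]
  1-simplices (10): [v_0,v_1], [v_0,v_2], [v_0,v_3], [v_0,v_4], [v_1,v_2], [v_1,v_3], [v_1,v_4], [v_2,v_3], [v_2,v_4], [v_3,v_4]
  2-simplices (10): [v_0,v_1,v_2], [v_0,v_1,v_3], [v_0,v_1,v_4], [v_0,v_2,v_3], [v_0,v_2,v_4], [v_0,v_3,v_4], [v_1,v_2,v_3], [v_1,v_2,v_4], [v_1,v_3,v_4], [v_2,v_3,v_4]
  3-simplices (5): [v_0,v_1,v_2,v_3], [v_0,v_1,v_2,v_4], [v_0,v_1,v_3,v_4], [v_0,v_2,v_3,v_4], [v_1,v_2,v_3,v_4]

so the chain groups are C_0 ≅ Z^5, C_1 ≅ Z^10, C_2 ≅ Z^10, C_3 ≅ Z^5.

Boundary ∂_1: C_1 → C_0 is given by ∂[p,q] = [q] − [p].
The 5×10 boundary matrix has rank 4 and Smith normal form diag(1,1,1,1).

Boundary ∂_2: C_2 → C_1 maps a triangle to the signed sum of its edges. For instance
  ∂[v_0,v_2,v_4] = [v_2,v_4] − [v_0,v_4] + [v_0,v_2],
  ∂[v_0,v_1,v_3] = [v_1,v_3] − [v_0,v_3] + [v_0,v_1].
The resulting 10×10 matrix has rank 6, and its Smith normal form has invariant factors (1,1,1,1,1,1).

∂_3: C_3 → C_2 sends each 3-simplex σ to the alternating sum Σ_i (−1)^i (σ with its i-th vertex removed). For instance
  ∂[v_1,v_2,v_3,v_4] = [v_2,v_3,v_4] − [v_1,v_3,v_4] + [v_1,v_2,v_4] − [v_1,v_2,v_3],
  ∂[v_0,v_1,v_2,v_3] = [v_1,v_2,v_3] − [v_0,v_2,v_3] + [v_0,v_1,v_3] − [v_0,v_1,v_2].
As a 10×5 matrix over Z this has rank 4, with invariant factors (1,1,1,1).

Now H_k = ker ∂_k / im ∂_{k+1}, so:

  H_2: rank ker ∂_2 − rank ∂_3 = (10 − 6) − 4 = 0, and the invariant factors of ∂_3 are all 1, so H_2 = 0.

(K is a triangulation of the 3-sphere S^3.)

H_2 ≅ 0.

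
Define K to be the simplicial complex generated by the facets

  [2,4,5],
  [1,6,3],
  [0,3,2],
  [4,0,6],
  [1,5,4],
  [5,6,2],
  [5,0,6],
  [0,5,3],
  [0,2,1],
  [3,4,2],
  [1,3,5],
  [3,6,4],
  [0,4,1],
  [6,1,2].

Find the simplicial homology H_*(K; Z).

H_0 = Z,  H_1 = Z^2,  H_2 = Z.

Take the total order 0 < 1 < 2 < 3 < 4 < 5 < 6 on the vertex set. Then K (dimension 2) consists of the simplices:

  0-simplices (7): [0], [1], [2], [3], [4], [5], [6]
  1-simplices (21): [0,1], [0,2], [0,3], [0,4], [0,5], [0,6], [1,2], [1,3], [1,4], [1,5], [1,6], [2,3], [2,4], [2,5], [2,6], [3,4], [3,5], [3,6], [4,5], [4,6], [5,6]
  2-simplices (14): [0,1,2], [0,1,4], [0,2,3], [0,3,5], [0,4,6], [0,5,6], [1,2,6], [1,3,5], [1,3,6], [1,4,5], [2,3,4], [2,4,5], [2,5,6], [3,4,6]

Hence C_0 ≅ Z^7, C_1 ≅ Z^21, C_2 ≅ Z^14.

The boundary map ∂_1: C_1 → C_0 maps an edge to its endpoints' difference, ∂[p,q] = q − p. For instance
  ∂[1,3] = [3] − [1].
The 7×21 boundary matrix has rank 6 and Smith normal form diag(1,1,1,1,1,1).

∂_2: C_2 → C_1 acts by ∂[p,q,r] = [q,r] − [p,r] + [p,q]. For instance
  ∂[0,3,5] = [3,5] − [0,5] + [0,3],
  ∂[1,4,5] = [4,5] − [1,5] + [1,4].
As a 21×14 matrix over Z this has rank 13, with invariant factors (1,1,1,1,1,1,1,1,1,1,1,1,1).

Reading off H_k = ker ∂_k / im ∂_{k+1}:

  H_0: rank C_0 − rank ∂_1 = 7 − 6 = 1, and the invariant factors of ∂_1 are all 1, so H_0 ≅ Z.
  H_1: rank ker ∂_1 − rank ∂_2 = (21 − 6) − 13 = 2, and the invariant factors of ∂_2 are all 1, so H_1 ≅ Z^2.
  H_2: rank ker ∂_2 − rank ∂_3 = (14 − 13) − 0 = 1, and there is no ∂_3, so H_2 ≅ Z.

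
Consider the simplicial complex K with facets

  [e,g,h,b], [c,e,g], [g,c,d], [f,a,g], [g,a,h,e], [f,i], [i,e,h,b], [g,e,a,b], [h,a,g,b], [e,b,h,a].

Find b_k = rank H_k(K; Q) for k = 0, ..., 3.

b_0 = 1, b_1 = 1, b_2 = 0, b_3 = 1.

Order the vertices as a < b < c < d < e < f < g < h < i. Listing each simplex with vertices in this order, K has dimension 3 with simplices:

  0-simplices (9): a, b, c, d, e, f, g, h, i
  1-simplices (20): ab, ae, af, ag, ah, be, bg, bh, bi, cd, ce, cg, dg, eg, eh, ei, fg, fi, gh, hi
  2-simplices (16): abe, abg, abh, aeg, aeh, afg, agh, beg, beh, bei, bgh, bhi, cdg, ceg, egh, ehi
  3-simplices (6): abeg, abeh, abgh, aegh, begh, behi

giving chain groups C_0 ≅ Z^9, C_1 ≅ Z^20, C_2 ≅ Z^16, C_3 ≅ Z^6.

Boundary ∂_1: C_1 → C_0 is given by ∂[p,q] = [q] − [p]. For instance
  ∂eh = h − e.
This gives a 9×20 integer matrix of rank 8; reducing to Smith normal form yields diagonal entries (1,1,1,1,1,1,1,1).

Boundary ∂_2: C_2 → C_1 maps a triangle to the signed sum of its edges. For instance
  ∂aeg = eg − ag + ae,
  ∂bgh = gh − bh + bg.
The resulting 20×16 matrix has rank 11, and its Smith normal form has invariant factors (1,1,1,1,1,1,1,1,1,1,1).

The boundary map ∂_3: C_3 → C_2 sends each 3-simplex σ to the alternating sum Σ_i (−1)^i (σ with its i-th vertex removed). For instance
  ∂aegh = egh − agh + aeh − aeg,
  ∂abeh = beh − aeh + abh − abe.
As a 16×6 matrix over Z this has rank 5, with invariant factors (1,1,1,1,1).

Computing H_k = (kernel of ∂_k) / (image of ∂_{k+1}):

  H_0: rank C_0 − rank ∂_1 = 9 − 8 = 1, and the invariant factors of ∂_1 are all 1, so H_0 ≅ Z.
  H_1: rank ker ∂_1 − rank ∂_2 = (20 − 8) − 11 = 1, and the invariant factors of ∂_2 are all 1, so H_1 ≅ Z.
  H_2: rank ker ∂_2 − rank ∂_3 = (16 − 11) − 5 = 0, and the invariant factors of ∂_3 are all 1, so H_2 ≅ 0.
  H_3: rank ker ∂_3 − rank ∂_4 = (6 − 5) − 0 = 1, and there is no ∂_4, so H_3 ≅ Z.

As a check, the Euler characteristic is 9 − 20 + 16 − 6 = -1, which agrees with 1 − 1 + 0 − 1 = -1.

Hence the Betti numbers are b_0 = 1, b_1 = 1, b_2 = 0, b_3 = 1.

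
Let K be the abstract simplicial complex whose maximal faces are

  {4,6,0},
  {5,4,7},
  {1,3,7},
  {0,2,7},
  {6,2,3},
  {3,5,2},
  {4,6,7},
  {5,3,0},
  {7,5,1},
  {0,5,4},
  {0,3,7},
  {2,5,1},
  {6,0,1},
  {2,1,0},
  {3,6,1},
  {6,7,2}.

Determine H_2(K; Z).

Take the total order 0 < 1 < 2 < 3 < 4 < 5 < 6 < 7 on the vertex set. Then K (dimension 2) consists of the simplices:

  0-simplices (8): [0], [1], [2], [3], [4], [5], [6], [7]
  1-simplices (24): (24 of them)
  2-simplices (16): [0,1,2], [0,1,6], [0,2,7], [0,3,5], [0,3,7], [0,4,5], [0,4,6], [1,2,5], [1,3,6], [1,3,7], [1,5,7], [2,3,5], [2,3,6], [2,6,7], [4,5,7], [4,6,7]

giving chain groups C_0 ≅ Z^8, C_1 ≅ Z^24, C_2 ≅ Z^16.

The boundary map ∂_1: C_1 → C_0 sends each edge [p,q] (with p < q) to q − p. For instance
  ∂[1,7] = [7] − [1].
The resulting 8×24 matrix has rank 7, and its Smith normal form has invariant factors (1,1,1,1,1,1,1).

∂_2: C_2 → C_1 sends each 2-simplex [p,q,r] to [q,r] − [p,r] + [p,q]. For instance
  ∂[1,5,7] = [5,7] − [1,7] + [1,5],
  ∂[1,3,6] = [3,6] − [1,6] + [1,3].
As a 24×16 matrix over Z this has rank 15, with invariant factors (1,1,1,1,1,1,1,1,1,1,1,1,1,1,1).

Computing H_k = (kernel of ∂_k) / (image of ∂_{k+1}):

  H_2: rank ker ∂_2 − rank ∂_3 = (16 − 15) − 0 = 1, and there is no ∂_3, so H_2 ≅ Z.

H_2 ≅ Z.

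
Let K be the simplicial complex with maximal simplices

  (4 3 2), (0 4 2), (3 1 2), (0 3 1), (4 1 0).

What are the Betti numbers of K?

b_0 = 1, b_1 = 1, b_2 = 0.

Take the total order 0 < 1 < 2 < 3 < 4 on the vertex set. Then K (dimension 2) consists of the simplices:

  0-simplices (5): [0], [1], [2], [3], [4]
  1-simplices (10): [0,1], [0,2], [0,3], [0,4], [1,2], [1,3], [1,4], [2,3], [2,4], [3,4]
  2-simplices (5): [0,1,3], [0,1,4], [0,2,4], [1,2,3], [2,3,4]

Hence C_0 ≅ Z^5, C_1 ≅ Z^10, C_2 ≅ Z^5.

The boundary map ∂_1: C_1 → C_0 sends each edge [p,q] (with p < q) to q − p. For instance
  ∂[0,3] = [3] − [0].
The 5×10 boundary matrix has rank 4 and Smith normal form diag(1,1,1,1).

The boundary map ∂_2: C_2 → C_1 acts by ∂[p,q,r] = [q,r] − [p,r] + [p,q]. For instance
  ∂[0,2,4] = [2,4] − [0,4] + [0,2],
  ∂[0,1,3] = [1,3] − [0,3] + [0,1].
The 10×5 boundary matrix has rank 5 and Smith normal form diag(1,1,1,1,1).

Computing H_k = (kernel of ∂_k) / (image of ∂_{k+1}):

  H_0: rank C_0 − rank ∂_1 = 5 − 4 = 1, and the invariant factors of ∂_1 are all 1, so H_0 = Z.
  H_1: rank ker ∂_1 − rank ∂_2 = (10 − 4) − 5 = 1, and the invariant factors of ∂_2 are all 1, so H_1 = Z.
  H_2: rank ker ∂_2 − rank ∂_3 = (5 − 5) − 0 = 0, and there is no ∂_3, so H_2 = 0.

Hence the Betti numbers are b_0 = 1, b_1 = 1, b_2 = 0.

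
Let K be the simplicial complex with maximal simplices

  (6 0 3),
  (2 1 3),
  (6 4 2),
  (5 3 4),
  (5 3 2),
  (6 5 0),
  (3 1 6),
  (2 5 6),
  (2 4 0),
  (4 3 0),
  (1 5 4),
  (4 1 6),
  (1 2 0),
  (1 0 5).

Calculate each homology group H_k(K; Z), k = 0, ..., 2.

H_0 = Z,  H_1 = Z^2,  H_2 = Z.

K has 7 vertices, 21 edges, 14 triangles.
rank ∂_0 = 0, rank ∂_1 = 6 ⇒ b_0 = 7 − 0 − 6 = 1; all invariant factors of ∂_1 are 1 so no torsion. So H_0 ≅ Z.
rank ∂_1 = 6, rank ∂_2 = 13 ⇒ b_1 = 21 − 6 − 13 = 2; all invariant factors of ∂_2 are 1 so no torsion. So H_1 ≅ Z^2.
rank ∂_2 = 13, rank ∂_3 = 0 ⇒ b_2 = 14 − 13 − 0 = 1. So H_2 ≅ Z.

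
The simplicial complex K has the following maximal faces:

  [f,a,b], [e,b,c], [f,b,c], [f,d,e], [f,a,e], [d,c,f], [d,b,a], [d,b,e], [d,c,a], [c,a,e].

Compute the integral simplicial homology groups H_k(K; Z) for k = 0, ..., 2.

H_0 ≅ Z,  H_1 ≅ Z/2,  H_2 = 0.

Order the vertices as a < b < c < d < e < f. Listing each simplex with vertices in this order, K has dimension 2 with simplices:

  0-simplices (6): a, b, c, d, e, f
  1-simplices (15): ab, ac, ad, ae, af, bc, bd, be, bf, cd, ce, cf, de, df, ef
  2-simplices (10): abd, abf, acd, ace, aef, bce, bcf, bde, cdf, def

giving chain groups C_0 ≅ Z^6, C_1 ≅ Z^15, C_2 ≅ Z^10.

∂_1: C_1 → C_0 is given by ∂[p,q] = [q] − [p].
As a 6×15 matrix over Z this has rank 5, with invariant factors (1,1,1,1,1).

The boundary map ∂_2: C_2 → C_1 acts by ∂[p,q,r] = [q,r] − [p,r] + [p,q]. For instance
  ∂ace = ce − ae + ac,
  ∂bce = ce − be + bc.
This gives a 15×10 integer matrix of rank 10; reducing to Smith normal form yields diagonal entries (1,1,1,1,1,1,1,1,1,2).

Computing H_k = (kernel of ∂_k) / (image of ∂_{k+1}):

  H_0: rank C_0 − rank ∂_1 = 6 − 5 = 1, and the invariant factors of ∂_1 are all 1, so H_0 = Z.
  H_1: rank ker ∂_1 − rank ∂_2 = (15 − 5) − 10 = 0, and ∂_2 has invariant factor 2 > 1, so H_1 = Z/2.
  H_2: rank ker ∂_2 − rank ∂_3 = (10 − 10) − 0 = 0, and there is no ∂_3, so H_2 = 0.

As a check, the Euler characteristic is 6 − 15 + 10 = 1, which agrees with 1 − 0 + 0 = 1.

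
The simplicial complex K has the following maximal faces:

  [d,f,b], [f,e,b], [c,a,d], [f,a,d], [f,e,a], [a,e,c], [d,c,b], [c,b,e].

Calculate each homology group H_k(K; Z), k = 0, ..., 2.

H_0 ≅ Z,  H_1 = 0,  H_2 ≅ Z.

Fix the vertex order a < b < c < d < e < f and write every simplex with vertices in increasing order. Then dim K = 2 and the simplices of K are:

  0-simplices (6): a, b, c, d, e, f
  1-simplices (12): ac, ad, ae, af, bc, bd, be, bf, cd, ce, df, ef
  2-simplices (8): acd, ace, adf, aef, bcd, bce, bdf, bef

giving chain groups C_0 ≅ Z^6, C_1 ≅ Z^12, C_2 ≅ Z^8.

The boundary map ∂_1: C_1 → C_0 is given by ∂[p,q] = [q] − [p].
The resulting 6×12 matrix has rank 5, and its Smith normal form has invariant factors (1,1,1,1,1).

∂_2: C_2 → C_1 acts by ∂[p,q,r] = [q,r] − [p,r] + [p,q]. For instance
  ∂acd = cd − ad + ac,
  ∂adf = df − af + ad.
As a 12×8 matrix over Z this has rank 7, with invariant factors (1,1,1,1,1,1,1).

Reading off H_k = ker ∂_k / im ∂_{k+1}:

  H_0: rank C_0 − rank ∂_1 = 6 − 5 = 1, and the invariant factors of ∂_1 are all 1, so H_0 ≅ Z.
  H_1: rank ker ∂_1 − rank ∂_2 = (12 − 5) − 7 = 0, and the invariant factors of ∂_2 are all 1, so H_1 ≅ 0.
  H_2: rank ker ∂_2 − rank ∂_3 = (8 − 7) − 0 = 1, and there is no ∂_3, so H_2 ≅ Z.

As a check, the Euler characteristic is 6 − 12 + 8 = 2, which agrees with 1 − 0 + 1 = 2.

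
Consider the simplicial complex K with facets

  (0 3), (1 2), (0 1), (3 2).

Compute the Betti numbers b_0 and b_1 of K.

b_0 = 1, b_1 = 1.

K has 4 vertices, 4 edges.
rank ∂_0 = 0, rank ∂_1 = 3 ⇒ b_0 = 4 − 0 − 3 = 1; all invariant factors of ∂_1 are 1 so no torsion. So H_0 = Z.
rank ∂_1 = 3, rank ∂_2 = 0 ⇒ b_1 = 4 − 3 − 0 = 1. So H_1 = Z.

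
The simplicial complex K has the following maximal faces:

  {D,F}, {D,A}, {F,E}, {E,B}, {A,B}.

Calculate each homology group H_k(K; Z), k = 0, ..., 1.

Fix the vertex order A < B < D < E < F and write every simplex with vertices in increasing order. Then dim K = 1 and the simplices of K are:

  0-simplices (5): A, B, D, E, F
  1-simplices (5): AB, AD, BE, DF, EF

giving chain groups C_0 ≅ Z^5, C_1 ≅ Z^5.

The boundary map ∂_1: C_1 → C_0 is given by ∂[p,q] = [q] − [p]. For instance
  ∂BE = E − B.
This gives a 5×5 integer matrix of rank 4; reducing to Smith normal form yields diagonal entries (1,1,1,1).

Now H_k = ker ∂_k / im ∂_{k+1}, so:

  H_0: rank C_0 − rank ∂_1 = 5 − 4 = 1, and the invariant factors of ∂_1 are all 1, so H_0 = Z.
  H_1: rank ker ∂_1 − rank ∂_2 = (5 − 4) − 0 = 1, and there is no ∂_2, so H_1 = Z.

As a check, the Euler characteristic is 5 − 5 = 0, which agrees with 1 − 1 = 0.
(K is a triangulation of the circle S^1.)

H_0 = Z,  H_1 = Z.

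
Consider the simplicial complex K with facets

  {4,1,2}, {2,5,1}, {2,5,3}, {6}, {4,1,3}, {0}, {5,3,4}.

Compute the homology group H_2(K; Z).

Order the vertices as 0 < 1 < 2 < 3 < 4 < 5 < 6. Listing each simplex with vertices in this order, K has dimension 2 with simplices:

  0-simplices (7): [0], [1], [2], [3], [4], [5], [6]
  1-simplices (10): [1,2], [1,3], [1,4], [1,5], [2,3], [2,4], [2,5], [3,4], [3,5], [4,5]
  2-simplices (5): [1,2,4], [1,2,5], [1,3,4], [2,3,5], [3,4,5]

so the chain groups are C_0 ≅ Z^7, C_1 ≅ Z^10, C_2 ≅ Z^5.

Boundary ∂_1: C_1 → C_0 sends each edge [p,q] (with p < q) to q − p. For instance
  ∂[2,5] = [5] − [2].
The 7×10 boundary matrix has rank 4 and Smith normal form diag(1,1,1,1).

Boundary ∂_2: C_2 → C_1 sends each 2-simplex [p,q,r] to [q,r] − [p,r] + [p,q]. For instance
  ∂[3,4,5] = [4,5] − [3,5] + [3,4],
  ∂[1,2,5] = [2,5] − [1,5] + [1,2].
The resulting 10×5 matrix has rank 5, and its Smith normal form has invariant factors (1,1,1,1,1).

Reading off H_k = ker ∂_k / im ∂_{k+1}:

  H_2: rank ker ∂_2 − rank ∂_3 = (5 − 5) − 0 = 0, and there is no ∂_3, so H_2 = 0.

(K is a triangulation of the disjoint union of the Möbius band and a set of 2 points.)

H_2 = 0.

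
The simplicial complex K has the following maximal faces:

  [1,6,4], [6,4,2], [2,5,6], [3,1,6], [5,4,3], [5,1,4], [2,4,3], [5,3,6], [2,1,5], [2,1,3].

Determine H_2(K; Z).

H_2 = 0.

We work with the vertex ordering 1 < 2 < 3 < 4 < 5 < 6. The simplices of K, each written with vertices in increasing order, are:

  0-simplices (6): [1], [2], [3], [4], [5], [6]
  1-simplices (15): [1,2], [1,3], [1,4], [1,5], [1,6], [2,3], [2,4], [2,5], [2,6], [3,4], [3,5], [3,6], [4,5], [4,6], [5,6]
  2-simplices (10): [1,2,3], [1,2,5], [1,3,6], [1,4,5], [1,4,6], [2,3,4], [2,4,6], [2,5,6], [3,4,5], [3,5,6]

giving chain groups C_0 ≅ Z^6, C_1 ≅ Z^15, C_2 ≅ Z^10.

∂_1: C_1 → C_0 is given by ∂[p,q] = [q] − [p]. For instance
  ∂[2,6] = [6] − [2].
This gives a 6×15 integer matrix of rank 5; reducing to Smith normal form yields diagonal entries (1,1,1,1,1).

Boundary ∂_2: C_2 → C_1 maps a triangle to the signed sum of its edges. For instance
  ∂[2,3,4] = [3,4] − [2,4] + [2,3],
  ∂[3,5,6] = [5,6] − [3,6] + [3,5].
As a 15×10 matrix over Z this has rank 10, with invariant factors (1,1,1,1,1,1,1,1,1,2).

Computing H_k = (kernel of ∂_k) / (image of ∂_{k+1}):

  H_2: rank ker ∂_2 − rank ∂_3 = (10 − 10) − 0 = 0, and there is no ∂_3, so H_2 = 0.

(K is a triangulation of the real projective plane RP^2.)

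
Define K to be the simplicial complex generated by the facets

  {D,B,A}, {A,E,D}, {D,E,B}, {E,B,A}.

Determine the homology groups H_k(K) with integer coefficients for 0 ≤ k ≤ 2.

We work with the vertex ordering A < B < D < E. The simplices of K, each written with vertices in increasing order, are:

  0-simplices (4): A, B, D, E
  1-simplices (6): AB, AD, AE, BD, BE, DE
  2-simplices (4): ABD, ABE, ADE, BDE

giving chain groups C_0 ≅ Z^4, C_1 ≅ Z^6, C_2 ≅ Z^4.

∂_1: C_1 → C_0 maps an edge to its endpoints' difference, ∂[p,q] = q − p.
As a 4×6 matrix over Z this has rank 3, with invariant factors (1,1,1).

The boundary map ∂_2: C_2 → C_1 acts by ∂[p,q,r] = [q,r] − [p,r] + [p,q]. For instance
  ∂ABD = BD − AD + AB,
  ∂ABE = BE − AE + AB.
As a 6×4 matrix over Z this has rank 3, with invariant factors (1,1,1).

From H_k ≅ ker(∂_k) / im(∂_{k+1}) we obtain:

  H_0: rank C_0 − rank ∂_1 = 4 − 3 = 1, and the invariant factors of ∂_1 are all 1, so H_0 = Z.
  H_1: rank ker ∂_1 − rank ∂_2 = (6 − 3) − 3 = 0, and the invariant factors of ∂_2 are all 1, so H_1 = 0.
  H_2: rank ker ∂_2 − rank ∂_3 = (4 − 3) − 0 = 1, and there is no ∂_3, so H_2 = Z.

H_0 = Z,  H_1 = 0,  H_2 = Z.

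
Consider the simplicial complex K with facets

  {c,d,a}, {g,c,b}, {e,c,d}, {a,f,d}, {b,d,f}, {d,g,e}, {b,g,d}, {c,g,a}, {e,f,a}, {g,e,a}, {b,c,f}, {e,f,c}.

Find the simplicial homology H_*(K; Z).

H_0 = Z,  H_1 = Z/2,  H_2 = 0.

Order the vertices as a < b < c < d < e < f < g. Listing each simplex with vertices in this order, K has dimension 2 with simplices:

  0-simplices (7): a, b, c, d, e, f, g
  1-simplices (18): ac, ad, ae, af, ag, bc, bd, bf, bg, cd, ce, cf, cg, de, df, dg, ef, eg
  2-simplices (12): acd, acg, adf, aef, aeg, bcf, bcg, bdf, bdg, cde, cef, deg

so the chain groups are C_0 ≅ Z^7, C_1 ≅ Z^18, C_2 ≅ Z^12.

∂_1: C_1 → C_0 sends each edge [p,q] (with p < q) to q − p. For instance
  ∂df = f − d.
This gives a 7×18 integer matrix of rank 6; reducing to Smith normal form yields diagonal entries (1,1,1,1,1,1).

Boundary ∂_2: C_2 → C_1 maps a triangle to the signed sum of its edges. For instance
  ∂cef = ef − cf + ce,
  ∂bcg = cg − bg + bc.
As a 18×12 matrix over Z this has rank 12, with invariant factors (1,1,1,1,1,1,1,1,1,1,1,2).

Reading off H_k = ker ∂_k / im ∂_{k+1}:

  H_0: rank C_0 − rank ∂_1 = 7 − 6 = 1, and the invariant factors of ∂_1 are all 1, so H_0 ≅ Z.
  H_1: rank ker ∂_1 − rank ∂_2 = (18 − 6) − 12 = 0, and ∂_2 has invariant factor 2 > 1, so H_1 ≅ Z/2.
  H_2: rank ker ∂_2 − rank ∂_3 = (12 − 12) − 0 = 0, and there is no ∂_3, so H_2 ≅ 0.

As a check, the Euler characteristic is 7 − 18 + 12 = 1, which agrees with 1 − 0 + 0 = 1.
(K is a triangulation of the real projective plane RP^2.)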